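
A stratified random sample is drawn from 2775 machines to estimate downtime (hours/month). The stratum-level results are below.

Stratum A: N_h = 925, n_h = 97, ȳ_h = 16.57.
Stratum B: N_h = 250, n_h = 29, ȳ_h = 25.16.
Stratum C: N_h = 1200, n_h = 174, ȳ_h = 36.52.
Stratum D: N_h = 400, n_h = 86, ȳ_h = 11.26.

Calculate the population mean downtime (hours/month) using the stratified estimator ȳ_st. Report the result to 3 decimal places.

ȳ_st ≈ 25.205

N = Σ N_h = 2775. Stratum weights W_h = N_h/N.
ȳ_st = (925·16.57 + 250·25.16 + 1200·36.52 + 400·11.26) / 2775 = 25.20550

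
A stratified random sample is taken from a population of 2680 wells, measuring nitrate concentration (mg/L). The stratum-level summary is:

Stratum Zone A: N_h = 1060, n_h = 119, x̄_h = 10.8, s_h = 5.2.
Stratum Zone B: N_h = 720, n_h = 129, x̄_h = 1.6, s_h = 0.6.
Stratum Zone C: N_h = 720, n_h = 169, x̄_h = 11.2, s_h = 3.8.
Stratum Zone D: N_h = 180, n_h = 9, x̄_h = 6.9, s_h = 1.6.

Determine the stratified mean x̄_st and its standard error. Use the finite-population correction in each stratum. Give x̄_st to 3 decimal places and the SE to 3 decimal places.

x̄_st = Σ W_h x̄_h = (1060·10.8 + 720·1.6 + 720·11.2 + 180·6.9)/2680 = 8.17388
V̂(x̄_st) = Σ W_h² (1 − n_h/N_h) s_h²/n_h, with W_h = N_h/N and N = 2680:
  stratum Zone A: (1060/2680)²·(1 − 119/1060)·5.2²/119 = 0.0315563
  stratum Zone B: (720/2680)²·(1 − 129/720)·0.6²/129 = 0.000165334
  stratum Zone C: (720/2680)²·(1 − 169/720)·3.8²/169 = 0.00471949
  stratum Zone D: (180/2680)²·(1 − 9/180)·1.6²/9 = 0.00121898
V̂(x̄_st) = 0.0376601
SE(x̄_st) = √0.0376601 = 0.194062

x̄_st ≈ 8.174, SE ≈ 0.194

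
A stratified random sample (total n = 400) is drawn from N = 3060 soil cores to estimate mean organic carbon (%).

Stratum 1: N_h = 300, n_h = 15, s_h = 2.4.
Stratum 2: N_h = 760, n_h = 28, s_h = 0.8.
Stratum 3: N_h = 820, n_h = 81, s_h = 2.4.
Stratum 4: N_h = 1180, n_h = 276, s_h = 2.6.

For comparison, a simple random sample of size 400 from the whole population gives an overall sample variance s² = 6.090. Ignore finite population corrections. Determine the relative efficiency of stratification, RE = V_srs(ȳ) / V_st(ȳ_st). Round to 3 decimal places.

V̂(ȳ_st) = Σ W_h² s_h²/n_h, with W_h = N_h/N and N = 3060:
  stratum 1: (300/3060)²·2.4²/15 = 0.00369089
  stratum 2: (760/3060)²·0.8²/28 = 0.00140996
  stratum 3: (820/3060)²·2.4²/81 = 0.00510649
  stratum 4: (1180/3060)²·2.6²/276 = 0.00364216
V_st = 0.0138495
V_srs = s²/n = 6.090/400 = 0.015225
Relative efficiency = V_srs / V_st = 0.015225/0.0138495 = 1.0993

RE ≈ 1.099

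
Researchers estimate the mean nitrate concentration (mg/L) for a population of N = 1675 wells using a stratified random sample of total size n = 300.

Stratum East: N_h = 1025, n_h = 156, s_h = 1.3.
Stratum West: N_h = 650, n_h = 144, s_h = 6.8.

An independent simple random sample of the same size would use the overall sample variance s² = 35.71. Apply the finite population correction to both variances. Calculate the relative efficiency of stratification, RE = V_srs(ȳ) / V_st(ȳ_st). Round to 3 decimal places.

V̂(ȳ_st) = Σ W_h² (1 − n_h/N_h) s_h²/n_h, with W_h = N_h/N and N = 1675:
  stratum East: (1025/1675)²·(1 − 156/1025)·1.3²/156 = 0.00343935
  stratum West: (650/1675)²·(1 − 144/650)·6.8²/144 = 0.0376435
V_st = 0.0410828
V_srs = (1 − 300/1675)·35.71/300 = 0.0977139
Relative efficiency = V_srs / V_st = 0.0977139/0.0410828 = 2.3785

RE ≈ 2.378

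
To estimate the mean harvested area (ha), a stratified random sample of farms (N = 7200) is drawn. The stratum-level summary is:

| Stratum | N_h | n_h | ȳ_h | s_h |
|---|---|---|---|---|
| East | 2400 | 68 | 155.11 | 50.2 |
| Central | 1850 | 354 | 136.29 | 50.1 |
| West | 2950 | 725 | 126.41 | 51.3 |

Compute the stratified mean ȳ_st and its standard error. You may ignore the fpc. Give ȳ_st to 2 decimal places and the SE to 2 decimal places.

ȳ_st = Σ W_h ȳ_h = (2400·155.11 + 1850·136.29 + 2950·126.41)/7200 = 138.51528
V̂(ȳ_st) = Σ W_h² s_h²/n_h, with W_h = N_h/N and N = 7200:
  stratum East: (2400/7200)²·50.2²/68 = 4.11771
  stratum Central: (1850/7200)²·50.1²/354 = 0.468113
  stratum West: (2950/7200)²·51.3²/725 = 0.609363
V̂(ȳ_st) = 5.19519
SE(ȳ_st) = √5.19519 = 2.2793

ȳ_st ≈ 138.52, SE ≈ 2.28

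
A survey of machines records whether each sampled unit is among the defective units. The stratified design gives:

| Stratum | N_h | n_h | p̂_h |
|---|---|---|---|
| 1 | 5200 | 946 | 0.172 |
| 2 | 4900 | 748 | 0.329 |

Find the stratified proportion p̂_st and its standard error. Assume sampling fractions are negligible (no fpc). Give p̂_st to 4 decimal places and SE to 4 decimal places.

p̂_st ≈ 0.2482, SE ≈ 0.0105

N = 10100; stratum weights W_h = N_h/N.
p̂_st = Σ W_h p̂_h = (5200·0.172 + 4900·0.329)/10100 = 0.24817
V̂(p̂_st) = Σ W_h² p̂_h(1−p̂_h)/(n_h−1):
  stratum 1: (5200/10100)²·0.172·0.828/945 = 3.99476e-05
  stratum 2: (4900/10100)²·0.329·0.671/747 = 6.9558e-05
V̂(p̂_st) = 0.000109506; SE = √V̂ = 0.0104645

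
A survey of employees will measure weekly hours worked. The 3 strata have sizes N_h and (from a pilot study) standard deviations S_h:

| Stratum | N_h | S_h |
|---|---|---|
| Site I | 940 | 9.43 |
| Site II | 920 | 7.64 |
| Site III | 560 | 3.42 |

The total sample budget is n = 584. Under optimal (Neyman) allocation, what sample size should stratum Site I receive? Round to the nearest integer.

291

Neyman allocation: n_h = n · N_h S_h / Σ N_i S_i, with n = 584.
  stratum Site I: N_h·S_h = 940·9.43 = 8864.20
  stratum Site II: N_h·S_h = 920·7.64 = 7028.80
  stratum Site III: N_h·S_h = 560·3.42 = 1915.20
Σ N_h S_h = 17808.20
n for stratum Site I = 584·8864.20/17808.20 = 290.692 → 291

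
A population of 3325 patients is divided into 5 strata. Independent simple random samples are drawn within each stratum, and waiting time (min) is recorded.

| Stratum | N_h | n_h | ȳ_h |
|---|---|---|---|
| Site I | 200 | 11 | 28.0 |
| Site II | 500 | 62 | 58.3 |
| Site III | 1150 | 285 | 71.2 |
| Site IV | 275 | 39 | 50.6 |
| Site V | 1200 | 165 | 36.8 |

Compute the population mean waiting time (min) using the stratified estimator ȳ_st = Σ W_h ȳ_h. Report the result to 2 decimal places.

ȳ_st ≈ 52.54

N = Σ N_h = 3325. Stratum weights W_h = N_h/N.
ȳ_st = (200·28.0 + 500·58.3 + 1150·71.2 + 275·50.6 + 1200·36.8) / 3325 = 52.5429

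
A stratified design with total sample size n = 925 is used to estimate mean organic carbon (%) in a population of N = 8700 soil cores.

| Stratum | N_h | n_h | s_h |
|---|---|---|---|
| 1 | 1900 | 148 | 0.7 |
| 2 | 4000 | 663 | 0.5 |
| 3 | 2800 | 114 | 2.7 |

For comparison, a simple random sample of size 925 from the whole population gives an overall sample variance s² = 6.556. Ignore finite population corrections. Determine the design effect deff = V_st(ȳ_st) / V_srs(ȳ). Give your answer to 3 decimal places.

V̂(ȳ_st) = Σ W_h² s_h²/n_h, with W_h = N_h/N and N = 8700:
  stratum 1: (1900/8700)²·0.7²/148 = 0.000157908
  stratum 2: (4000/8700)²·0.5²/663 = 7.97091e-05
  stratum 3: (2800/8700)²·2.7²/114 = 0.00662369
V_st = 0.00686131
V_srs = s²/n = 6.556/925 = 0.00708757
deff = V_st / V_srs = 0.00686131/0.00708757 = 0.9681

deff ≈ 0.968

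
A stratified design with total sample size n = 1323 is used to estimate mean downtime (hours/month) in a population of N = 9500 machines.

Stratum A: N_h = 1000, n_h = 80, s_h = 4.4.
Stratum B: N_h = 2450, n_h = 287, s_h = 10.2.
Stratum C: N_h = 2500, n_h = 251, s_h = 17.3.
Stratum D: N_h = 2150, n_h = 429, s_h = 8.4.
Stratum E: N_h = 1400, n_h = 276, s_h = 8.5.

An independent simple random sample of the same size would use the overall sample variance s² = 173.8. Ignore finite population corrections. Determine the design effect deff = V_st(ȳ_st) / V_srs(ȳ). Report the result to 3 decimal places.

deff ≈ 0.940

V̂(ȳ_st) = Σ W_h² s_h²/n_h, with W_h = N_h/N and N = 9500:
  stratum A: (1000/9500)²·4.4²/80 = 0.00268144
  stratum B: (2450/9500)²·10.2²/287 = 0.0241103
  stratum C: (2500/9500)²·17.3²/251 = 0.0825755
  stratum D: (2150/9500)²·8.4²/429 = 0.00842425
  stratum E: (1400/9500)²·8.5²/276 = 0.00568509
V_st = 0.123477
V_srs = s²/n = 173.8/1323 = 0.131368
deff = V_st / V_srs = 0.123477/0.131368 = 0.9399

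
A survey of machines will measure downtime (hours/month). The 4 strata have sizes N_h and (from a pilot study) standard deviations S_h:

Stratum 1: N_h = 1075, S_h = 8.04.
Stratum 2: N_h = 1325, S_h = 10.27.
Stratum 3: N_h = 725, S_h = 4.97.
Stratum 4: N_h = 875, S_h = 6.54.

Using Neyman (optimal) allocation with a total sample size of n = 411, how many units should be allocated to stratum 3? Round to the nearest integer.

47

Neyman allocation: n_h = n · N_h S_h / Σ N_i S_i, with n = 411.
  stratum 1: N_h·S_h = 1075·8.04 = 8643.00
  stratum 2: N_h·S_h = 1325·10.27 = 13607.75
  stratum 3: N_h·S_h = 725·4.97 = 3603.25
  stratum 4: N_h·S_h = 875·6.54 = 5722.50
Σ N_h S_h = 31576.50
n for stratum 3 = 411·3603.25/31576.50 = 46.900 → 47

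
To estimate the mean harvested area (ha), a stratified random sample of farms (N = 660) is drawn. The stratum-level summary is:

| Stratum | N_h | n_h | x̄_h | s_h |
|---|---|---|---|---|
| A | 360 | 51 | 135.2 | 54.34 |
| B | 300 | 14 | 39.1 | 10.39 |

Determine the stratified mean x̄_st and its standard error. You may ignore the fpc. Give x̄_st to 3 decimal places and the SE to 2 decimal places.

x̄_st = Σ W_h x̄_h = (360·135.2 + 300·39.1)/660 = 91.51818
V̂(x̄_st) = Σ W_h² s_h²/n_h, with W_h = N_h/N and N = 660:
  stratum A: (360/660)²·54.34²/51 = 17.2261
  stratum B: (300/660)²·10.39²/14 = 1.59315
V̂(x̄_st) = 18.8192
SE(x̄_st) = √18.8192 = 4.33811

x̄_st ≈ 91.518, SE ≈ 4.34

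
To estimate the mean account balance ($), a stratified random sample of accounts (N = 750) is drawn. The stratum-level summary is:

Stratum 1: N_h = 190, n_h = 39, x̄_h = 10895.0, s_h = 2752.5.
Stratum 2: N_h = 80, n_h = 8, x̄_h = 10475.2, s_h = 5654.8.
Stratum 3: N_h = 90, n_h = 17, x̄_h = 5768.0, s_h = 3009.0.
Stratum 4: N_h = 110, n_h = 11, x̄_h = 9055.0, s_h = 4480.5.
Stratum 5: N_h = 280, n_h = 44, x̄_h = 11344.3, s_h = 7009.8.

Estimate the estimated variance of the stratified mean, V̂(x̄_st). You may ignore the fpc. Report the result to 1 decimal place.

V̂(x̄_st) = Σ W_h² s_h²/n_h, with W_h = N_h/N and N = 750:
  stratum 1: (190/750)²·2752.5²/39 = 12467.4
  stratum 2: (80/750)²·5654.8²/8 = 45478.1
  stratum 3: (90/750)²·3009.0²/17 = 7669.34
  stratum 4: (110/750)²·4480.5²/11 = 39257.5
  stratum 5: (280/750)²·7009.8²/44 = 155651
V̂(x̄_st) = 260523

V̂(x̄_st) ≈ 260523.4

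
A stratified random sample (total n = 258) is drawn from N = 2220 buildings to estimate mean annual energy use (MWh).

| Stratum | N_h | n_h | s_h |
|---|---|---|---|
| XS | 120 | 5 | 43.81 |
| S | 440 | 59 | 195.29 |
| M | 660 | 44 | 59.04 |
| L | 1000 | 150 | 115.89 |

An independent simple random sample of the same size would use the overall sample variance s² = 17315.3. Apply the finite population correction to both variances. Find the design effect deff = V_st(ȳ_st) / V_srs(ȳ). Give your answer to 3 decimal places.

deff ≈ 0.759

V̂(ȳ_st) = Σ W_h² (1 − n_h/N_h) s_h²/n_h, with W_h = N_h/N and N = 2220:
  stratum XS: (120/2220)²·(1 − 5/120)·43.81²/5 = 1.07485
  stratum S: (440/2220)²·(1 − 59/440)·195.29²/59 = 21.9877
  stratum M: (660/2220)²·(1 − 44/660)·59.04²/44 = 6.5352
  stratum L: (1000/2220)²·(1 − 150/1000)·115.89²/150 = 15.4424
V_st = 45.0401
V_srs = (1 − 258/2220)·17315.3/258 = 59.3139
deff = V_st / V_srs = 45.0401/59.3139 = 0.7594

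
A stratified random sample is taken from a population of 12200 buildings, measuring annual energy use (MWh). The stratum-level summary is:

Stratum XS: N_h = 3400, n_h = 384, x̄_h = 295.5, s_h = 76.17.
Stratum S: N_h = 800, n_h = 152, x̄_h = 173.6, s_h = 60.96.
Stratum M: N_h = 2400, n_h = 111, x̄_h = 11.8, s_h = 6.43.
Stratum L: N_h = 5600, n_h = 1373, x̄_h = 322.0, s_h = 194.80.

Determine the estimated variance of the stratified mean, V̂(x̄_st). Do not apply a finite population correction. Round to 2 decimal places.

V̂(x̄_st) = Σ W_h² s_h²/n_h, with W_h = N_h/N and N = 12200:
  stratum XS: (3400/12200)²·76.17²/384 = 1.17348
  stratum S: (800/12200)²·60.96²/152 = 0.105125
  stratum M: (2400/12200)²·6.43²/111 = 0.0144146
  stratum L: (5600/12200)²·194.80²/1373 = 5.82323
V̂(x̄_st) = 7.11625

V̂(x̄_st) ≈ 7.12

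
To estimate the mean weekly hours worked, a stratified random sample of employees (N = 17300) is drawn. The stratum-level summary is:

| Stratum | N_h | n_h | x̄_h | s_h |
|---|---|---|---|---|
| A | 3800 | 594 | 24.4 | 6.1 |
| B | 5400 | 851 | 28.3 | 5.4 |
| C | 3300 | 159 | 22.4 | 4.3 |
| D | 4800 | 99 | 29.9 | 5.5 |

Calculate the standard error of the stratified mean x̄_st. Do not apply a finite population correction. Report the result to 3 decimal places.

V̂(x̄_st) = Σ W_h² s_h²/n_h, with W_h = N_h/N and N = 17300:
  stratum A: (3800/17300)²·6.1²/594 = 0.00302237
  stratum B: (5400/17300)²·5.4²/851 = 0.00333851
  stratum C: (3300/17300)²·4.3²/159 = 0.00423132
  stratum D: (4800/17300)²·5.5²/99 = 0.0235223
V̂(x̄_st) = 0.0341145
SE(x̄_st) = √0.0341145 = 0.184701

SE(x̄_st) ≈ 0.185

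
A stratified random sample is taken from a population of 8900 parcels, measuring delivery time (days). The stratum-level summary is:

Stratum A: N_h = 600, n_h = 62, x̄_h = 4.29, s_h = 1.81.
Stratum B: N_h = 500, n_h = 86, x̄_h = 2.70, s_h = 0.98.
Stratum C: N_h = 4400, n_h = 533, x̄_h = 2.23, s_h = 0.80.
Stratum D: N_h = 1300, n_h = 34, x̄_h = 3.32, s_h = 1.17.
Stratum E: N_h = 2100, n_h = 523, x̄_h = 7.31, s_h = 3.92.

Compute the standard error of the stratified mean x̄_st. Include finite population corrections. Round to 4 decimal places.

V̂(x̄_st) = Σ W_h² (1 − n_h/N_h) s_h²/n_h, with W_h = N_h/N and N = 8900:
  stratum A: (600/8900)²·(1 − 62/600)·1.81²/62 = 0.000215337
  stratum B: (500/8900)²·(1 − 86/500)·0.98²/86 = 2.91839e-05
  stratum C: (4400/8900)²·(1 − 533/4400)·0.80²/533 = 0.000257929
  stratum D: (1300/8900)²·(1 − 34/1300)·1.17²/34 = 0.000836546
  stratum E: (2100/8900)²·(1 − 523/2100)·3.92²/523 = 0.0012284
V̂(x̄_st) = 0.0025674
SE(x̄_st) = √0.0025674 = 0.0506695

SE(x̄_st) ≈ 0.0507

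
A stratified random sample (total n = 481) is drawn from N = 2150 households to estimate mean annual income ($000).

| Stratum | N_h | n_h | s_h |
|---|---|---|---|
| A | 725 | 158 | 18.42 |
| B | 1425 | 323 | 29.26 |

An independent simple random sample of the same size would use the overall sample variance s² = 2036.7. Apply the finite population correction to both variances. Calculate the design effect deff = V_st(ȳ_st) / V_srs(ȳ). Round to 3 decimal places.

deff ≈ 0.332

V̂(ȳ_st) = Σ W_h² (1 − n_h/N_h) s_h²/n_h, with W_h = N_h/N and N = 2150:
  stratum A: (725/2150)²·(1 − 158/725)·18.42²/158 = 0.190971
  stratum B: (1425/2150)²·(1 − 323/1425)·29.26²/323 = 0.900463
V_st = 1.09143
V_srs = (1 − 481/2150)·2036.7/481 = 3.287
deff = V_st / V_srs = 1.09143/3.287 = 0.3320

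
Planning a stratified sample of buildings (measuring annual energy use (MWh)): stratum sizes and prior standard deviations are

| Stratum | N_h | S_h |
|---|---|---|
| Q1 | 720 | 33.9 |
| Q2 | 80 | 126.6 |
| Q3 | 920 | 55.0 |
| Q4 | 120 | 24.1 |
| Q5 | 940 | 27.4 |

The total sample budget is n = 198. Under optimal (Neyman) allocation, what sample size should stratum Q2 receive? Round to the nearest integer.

18

Neyman allocation: n_h = n · N_h S_h / Σ N_i S_i, with n = 198.
  stratum Q1: N_h·S_h = 720·33.9 = 24408.00
  stratum Q2: N_h·S_h = 80·126.6 = 10128.00
  stratum Q3: N_h·S_h = 920·55.0 = 50600.00
  stratum Q4: N_h·S_h = 120·24.1 = 2892.00
  stratum Q5: N_h·S_h = 940·27.4 = 25756.00
Σ N_h S_h = 113784.00
n for stratum Q2 = 198·10128.00/113784.00 = 17.624 → 18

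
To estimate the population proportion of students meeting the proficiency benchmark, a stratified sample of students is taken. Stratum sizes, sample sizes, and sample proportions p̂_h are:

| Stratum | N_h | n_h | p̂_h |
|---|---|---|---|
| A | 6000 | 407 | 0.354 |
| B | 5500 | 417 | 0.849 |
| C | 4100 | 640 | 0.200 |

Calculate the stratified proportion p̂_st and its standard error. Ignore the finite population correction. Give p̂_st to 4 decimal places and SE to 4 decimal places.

p̂_st ≈ 0.4880, SE ≈ 0.0118

N = 15600; stratum weights W_h = N_h/N.
p̂_st = Σ W_h p̂_h = (6000·0.354 + 5500·0.849 + 4100·0.200)/15600 = 0.48804
V̂(p̂_st) = Σ W_h² p̂_h(1−p̂_h)/(n_h−1):
  stratum A: (6000/15600)²·0.354·0.646/406 = 8.33226e-05
  stratum B: (5500/15600)²·0.849·0.151/416 = 3.83061e-05
  stratum C: (4100/15600)²·0.200·0.800/639 = 1.72957e-05
V̂(p̂_st) = 0.000138924; SE = √V̂ = 0.0117866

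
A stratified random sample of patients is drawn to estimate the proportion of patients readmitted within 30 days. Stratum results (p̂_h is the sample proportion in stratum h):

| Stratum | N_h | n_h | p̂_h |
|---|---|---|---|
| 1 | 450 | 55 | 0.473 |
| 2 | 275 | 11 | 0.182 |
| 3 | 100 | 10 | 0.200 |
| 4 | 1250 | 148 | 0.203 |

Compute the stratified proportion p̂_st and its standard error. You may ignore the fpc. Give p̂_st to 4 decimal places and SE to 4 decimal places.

p̂_st ≈ 0.2586, SE ≈ 0.0303

N = 2075; stratum weights W_h = N_h/N.
p̂_st = Σ W_h p̂_h = (450·0.473 + 275·0.182 + 100·0.200 + 1250·0.203)/2075 = 0.25863
V̂(p̂_st) = Σ W_h² p̂_h(1−p̂_h)/(n_h−1):
  stratum 1: (450/2075)²·0.473·0.527/54 = 0.000217103
  stratum 2: (275/2075)²·0.182·0.818/10 = 0.000261489
  stratum 3: (100/2075)²·0.200·0.800/9 = 4.12897e-05
  stratum 4: (1250/2075)²·0.203·0.797/147 = 0.000399412
V̂(p̂_st) = 0.000919294; SE = √V̂ = 0.0303199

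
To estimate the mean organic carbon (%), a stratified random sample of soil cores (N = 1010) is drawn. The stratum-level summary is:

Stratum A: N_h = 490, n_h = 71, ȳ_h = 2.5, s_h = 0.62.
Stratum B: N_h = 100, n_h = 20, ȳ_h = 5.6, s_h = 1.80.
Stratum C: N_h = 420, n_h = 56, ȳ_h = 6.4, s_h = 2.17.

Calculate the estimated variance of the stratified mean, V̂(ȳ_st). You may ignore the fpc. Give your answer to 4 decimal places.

V̂(ȳ_st) ≈ 0.0174

V̂(ȳ_st) = Σ W_h² s_h²/n_h, with W_h = N_h/N and N = 1010:
  stratum A: (490/1010)²·0.62²/71 = 0.00127431
  stratum B: (100/1010)²·1.80²/20 = 0.00158808
  stratum C: (420/1010)²·2.17²/56 = 0.0145408
V̂(ȳ_st) = 0.0174032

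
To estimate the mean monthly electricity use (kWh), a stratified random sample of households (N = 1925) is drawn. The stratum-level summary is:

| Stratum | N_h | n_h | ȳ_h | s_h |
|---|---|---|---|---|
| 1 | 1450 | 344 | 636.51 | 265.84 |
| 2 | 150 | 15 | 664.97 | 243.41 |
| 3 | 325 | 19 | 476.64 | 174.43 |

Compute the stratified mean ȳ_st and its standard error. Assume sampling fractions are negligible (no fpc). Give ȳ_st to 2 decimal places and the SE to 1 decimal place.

ȳ_st = Σ W_h ȳ_h = (1450·636.51 + 150·664.97 + 325·476.64)/1925 = 611.73662
V̂(ȳ_st) = Σ W_h² s_h²/n_h, with W_h = N_h/N and N = 1925:
  stratum 1: (1450/1925)²·265.84²/344 = 116.562
  stratum 2: (150/1925)²·243.41²/15 = 23.9832
  stratum 3: (325/1925)²·174.43²/19 = 45.6451
V̂(ȳ_st) = 186.19
SE(ȳ_st) = √186.19 = 13.6452

ȳ_st ≈ 611.74, SE ≈ 13.6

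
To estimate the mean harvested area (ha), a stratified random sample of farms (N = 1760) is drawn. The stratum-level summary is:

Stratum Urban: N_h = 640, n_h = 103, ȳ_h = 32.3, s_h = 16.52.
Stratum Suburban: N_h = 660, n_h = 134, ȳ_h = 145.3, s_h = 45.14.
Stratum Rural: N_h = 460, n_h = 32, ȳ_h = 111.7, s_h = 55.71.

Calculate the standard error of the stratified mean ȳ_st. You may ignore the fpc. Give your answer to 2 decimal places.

SE(ȳ_st) ≈ 3.02

V̂(ȳ_st) = Σ W_h² s_h²/n_h, with W_h = N_h/N and N = 1760:
  stratum Urban: (640/1760)²·16.52²/103 = 0.350362
  stratum Suburban: (660/1760)²·45.14²/134 = 2.13836
  stratum Rural: (460/1760)²·55.71²/32 = 6.62532
V̂(ȳ_st) = 9.11404
SE(ȳ_st) = √9.11404 = 3.01895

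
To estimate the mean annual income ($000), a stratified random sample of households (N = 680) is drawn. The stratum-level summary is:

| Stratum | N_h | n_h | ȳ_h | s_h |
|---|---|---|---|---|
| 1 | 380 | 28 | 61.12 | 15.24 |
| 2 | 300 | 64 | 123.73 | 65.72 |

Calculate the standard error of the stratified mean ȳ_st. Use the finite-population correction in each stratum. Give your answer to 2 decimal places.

V̂(ȳ_st) = Σ W_h² (1 − n_h/N_h) s_h²/n_h, with W_h = N_h/N and N = 680:
  stratum 1: (380/680)²·(1 − 28/380)·15.24²/28 = 2.3995
  stratum 2: (300/680)²·(1 − 64/300)·65.72²/64 = 10.3331
V̂(ȳ_st) = 12.7326
SE(ȳ_st) = √12.7326 = 3.56828

SE(ȳ_st) ≈ 3.57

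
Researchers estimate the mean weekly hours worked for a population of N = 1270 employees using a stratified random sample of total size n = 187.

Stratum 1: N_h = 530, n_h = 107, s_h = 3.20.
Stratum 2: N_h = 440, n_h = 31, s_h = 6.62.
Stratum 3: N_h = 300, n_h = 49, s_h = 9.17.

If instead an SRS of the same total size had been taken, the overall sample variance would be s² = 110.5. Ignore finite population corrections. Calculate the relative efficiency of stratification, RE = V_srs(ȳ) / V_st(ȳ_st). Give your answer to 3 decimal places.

V̂(ȳ_st) = Σ W_h² s_h²/n_h, with W_h = N_h/N and N = 1270:
  stratum 1: (530/1270)²·3.20²/107 = 0.0166671
  stratum 2: (440/1270)²·6.62²/31 = 0.169688
  stratum 3: (300/1270)²·9.17²/49 = 0.0957586
V_st = 0.282114
V_srs = s²/n = 110.5/187 = 0.590909
Relative efficiency = V_srs / V_st = 0.590909/0.282114 = 2.0946

RE ≈ 2.095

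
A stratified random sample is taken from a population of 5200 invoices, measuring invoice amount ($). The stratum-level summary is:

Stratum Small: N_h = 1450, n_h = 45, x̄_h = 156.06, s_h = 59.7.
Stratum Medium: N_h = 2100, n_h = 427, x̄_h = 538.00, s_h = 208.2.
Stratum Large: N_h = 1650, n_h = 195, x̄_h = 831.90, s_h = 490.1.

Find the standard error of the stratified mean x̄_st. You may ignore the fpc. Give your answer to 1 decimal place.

SE(x̄_st) ≈ 12.1

V̂(x̄_st) = Σ W_h² s_h²/n_h, with W_h = N_h/N and N = 5200:
  stratum Small: (1450/5200)²·59.7²/45 = 6.15837
  stratum Medium: (2100/5200)²·208.2²/427 = 16.5564
  stratum Large: (1650/5200)²·490.1²/195 = 124.021
V̂(x̄_st) = 146.736
SE(x̄_st) = √146.736 = 12.1135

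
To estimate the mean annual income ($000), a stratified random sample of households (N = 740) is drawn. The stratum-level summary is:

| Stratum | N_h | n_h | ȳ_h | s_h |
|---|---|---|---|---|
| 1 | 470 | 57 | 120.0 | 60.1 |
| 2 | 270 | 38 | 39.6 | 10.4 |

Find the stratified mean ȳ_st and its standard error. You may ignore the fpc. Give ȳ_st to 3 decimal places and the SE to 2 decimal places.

ȳ_st ≈ 90.665, SE ≈ 5.09

ȳ_st = Σ W_h ȳ_h = (470·120.0 + 270·39.6)/740 = 90.66486
V̂(ȳ_st) = Σ W_h² s_h²/n_h, with W_h = N_h/N and N = 740:
  stratum 1: (470/740)²·60.1²/57 = 25.5627
  stratum 2: (270/740)²·10.4²/38 = 0.37892
V̂(ȳ_st) = 25.9416
SE(ȳ_st) = √25.9416 = 5.09329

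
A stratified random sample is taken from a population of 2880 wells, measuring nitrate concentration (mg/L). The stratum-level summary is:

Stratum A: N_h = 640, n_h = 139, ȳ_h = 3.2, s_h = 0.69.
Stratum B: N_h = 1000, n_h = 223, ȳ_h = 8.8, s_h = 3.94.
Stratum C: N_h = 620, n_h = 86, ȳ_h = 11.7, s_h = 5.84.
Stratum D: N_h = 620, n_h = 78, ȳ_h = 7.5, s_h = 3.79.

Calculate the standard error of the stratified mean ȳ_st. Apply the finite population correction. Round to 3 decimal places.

V̂(ȳ_st) = Σ W_h² (1 − n_h/N_h) s_h²/n_h, with W_h = N_h/N and N = 2880:
  stratum A: (640/2880)²·(1 − 139/640)·0.69²/139 = 0.000132409
  stratum B: (1000/2880)²·(1 − 223/1000)·3.94²/223 = 0.00652114
  stratum C: (620/2880)²·(1 − 86/620)·5.84²/86 = 0.0158298
  stratum D: (620/2880)²·(1 − 78/620)·3.79²/78 = 0.00746088
V̂(ȳ_st) = 0.0299442
SE(ȳ_st) = √0.0299442 = 0.173044

SE(ȳ_st) ≈ 0.173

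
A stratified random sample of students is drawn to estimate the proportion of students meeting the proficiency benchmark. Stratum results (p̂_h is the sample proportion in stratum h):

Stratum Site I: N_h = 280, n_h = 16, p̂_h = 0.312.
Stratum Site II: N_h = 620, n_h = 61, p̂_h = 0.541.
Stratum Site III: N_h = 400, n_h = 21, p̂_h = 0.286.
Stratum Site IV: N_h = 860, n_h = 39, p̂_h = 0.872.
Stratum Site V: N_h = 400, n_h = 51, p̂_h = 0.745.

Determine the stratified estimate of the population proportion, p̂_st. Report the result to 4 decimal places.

N = 2560; stratum weights W_h = N_h/N.
p̂_st = Σ W_h p̂_h = (280·0.312 + 620·0.541 + 400·0.286 + 860·0.872 + 400·0.745)/2560 = 0.61918

p̂_st ≈ 0.6192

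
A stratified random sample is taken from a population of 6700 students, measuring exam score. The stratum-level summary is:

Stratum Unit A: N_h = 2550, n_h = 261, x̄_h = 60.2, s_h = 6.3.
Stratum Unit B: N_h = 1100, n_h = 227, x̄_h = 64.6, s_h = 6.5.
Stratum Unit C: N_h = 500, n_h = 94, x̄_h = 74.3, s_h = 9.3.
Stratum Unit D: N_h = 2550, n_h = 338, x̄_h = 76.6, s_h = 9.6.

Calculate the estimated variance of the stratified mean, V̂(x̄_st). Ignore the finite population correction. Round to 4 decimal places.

V̂(x̄_st) = Σ W_h² s_h²/n_h, with W_h = N_h/N and N = 6700:
  stratum Unit A: (2550/6700)²·6.3²/261 = 0.0220278
  stratum Unit B: (1100/6700)²·6.5²/227 = 0.00501691
  stratum Unit C: (500/6700)²·9.3²/94 = 0.00512423
  stratum Unit D: (2550/6700)²·9.6²/338 = 0.0394963
V̂(x̄_st) = 0.0716653

V̂(x̄_st) ≈ 0.0717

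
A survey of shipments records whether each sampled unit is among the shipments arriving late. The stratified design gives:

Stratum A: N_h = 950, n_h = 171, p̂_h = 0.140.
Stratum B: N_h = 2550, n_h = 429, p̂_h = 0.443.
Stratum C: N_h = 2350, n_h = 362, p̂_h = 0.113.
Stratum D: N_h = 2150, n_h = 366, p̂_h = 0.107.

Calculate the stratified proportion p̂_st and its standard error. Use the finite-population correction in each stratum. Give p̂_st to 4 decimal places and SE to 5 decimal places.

N = 8000; stratum weights W_h = N_h/N.
p̂_st = Σ W_h p̂_h = (950·0.140 + 2550·0.443 + 2350·0.113 + 2150·0.107)/8000 = 0.21978
V̂(p̂_st) = Σ W_h² (1 − n_h/N_h) p̂_h(1−p̂_h)/(n_h−1):
  stratum A: (950/8000)²·(1 − 171/950)·0.140·0.860/170 = 8.18952e-06
  stratum B: (2550/8000)²·(1 − 429/2550)·0.443·0.557/428 = 4.8721e-05
  stratum C: (2350/8000)²·(1 − 362/2350)·0.113·0.887/361 = 2.02675e-05
  stratum D: (2150/8000)²·(1 − 366/2150)·0.107·0.893/365 = 1.5689e-05
V̂(p̂_st) = 9.2867e-05; SE = √V̂ = 0.00963675

p̂_st ≈ 0.2198, SE ≈ 0.00964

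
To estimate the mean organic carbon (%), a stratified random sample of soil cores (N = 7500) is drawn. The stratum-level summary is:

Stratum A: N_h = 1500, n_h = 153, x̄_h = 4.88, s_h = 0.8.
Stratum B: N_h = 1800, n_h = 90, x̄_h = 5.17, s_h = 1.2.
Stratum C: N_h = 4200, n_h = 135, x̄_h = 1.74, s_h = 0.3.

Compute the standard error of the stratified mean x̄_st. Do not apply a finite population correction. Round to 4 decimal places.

V̂(x̄_st) = Σ W_h² s_h²/n_h, with W_h = N_h/N and N = 7500:
  stratum A: (1500/7500)²·0.8²/153 = 0.00016732
  stratum B: (1800/7500)²·1.2²/90 = 0.0009216
  stratum C: (4200/7500)²·0.3²/135 = 0.000209067
V̂(x̄_st) = 0.00129799
SE(x̄_st) = √0.00129799 = 0.0360276

SE(x̄_st) ≈ 0.0360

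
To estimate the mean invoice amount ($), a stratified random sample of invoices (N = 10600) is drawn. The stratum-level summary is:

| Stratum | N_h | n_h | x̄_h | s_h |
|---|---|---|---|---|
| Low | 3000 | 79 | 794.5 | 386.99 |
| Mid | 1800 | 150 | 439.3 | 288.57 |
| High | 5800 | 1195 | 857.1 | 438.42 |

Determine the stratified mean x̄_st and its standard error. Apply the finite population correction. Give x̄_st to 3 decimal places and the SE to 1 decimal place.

x̄_st ≈ 768.436, SE ≈ 14.2

x̄_st = Σ W_h x̄_h = (3000·794.5 + 1800·439.3 + 5800·857.1)/10600 = 768.43585
V̂(x̄_st) = Σ W_h² (1 − n_h/N_h) s_h²/n_h, with W_h = N_h/N and N = 10600:
  stratum Low: (3000/10600)²·(1 − 79/3000)·386.99²/79 = 147.847
  stratum Mid: (1800/10600)²·(1 − 150/1800)·288.57²/150 = 14.6742
  stratum High: (5800/10600)²·(1 − 1195/5800)·438.42²/1195 = 38.2348
V̂(x̄_st) = 200.756
SE(x̄_st) = √200.756 = 14.1689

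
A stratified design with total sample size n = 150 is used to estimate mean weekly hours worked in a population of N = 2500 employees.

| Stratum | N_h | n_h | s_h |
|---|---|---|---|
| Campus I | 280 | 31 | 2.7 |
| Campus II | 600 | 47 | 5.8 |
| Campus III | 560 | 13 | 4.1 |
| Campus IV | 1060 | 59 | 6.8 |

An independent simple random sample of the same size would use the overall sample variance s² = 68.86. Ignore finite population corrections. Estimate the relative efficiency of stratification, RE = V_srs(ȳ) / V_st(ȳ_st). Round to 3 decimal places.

V̂(ȳ_st) = Σ W_h² s_h²/n_h, with W_h = N_h/N and N = 2500:
  stratum Campus I: (280/2500)²·2.7²/31 = 0.00294986
  stratum Campus II: (600/2500)²·5.8²/47 = 0.0412269
  stratum Campus III: (560/2500)²·4.1²/13 = 0.0648814
  stratum Campus IV: (1060/2500)²·6.8²/59 = 0.140896
V_st = 0.249954
V_srs = s²/n = 68.86/150 = 0.459067
Relative efficiency = V_srs / V_st = 0.459067/0.249954 = 1.8366

RE ≈ 1.837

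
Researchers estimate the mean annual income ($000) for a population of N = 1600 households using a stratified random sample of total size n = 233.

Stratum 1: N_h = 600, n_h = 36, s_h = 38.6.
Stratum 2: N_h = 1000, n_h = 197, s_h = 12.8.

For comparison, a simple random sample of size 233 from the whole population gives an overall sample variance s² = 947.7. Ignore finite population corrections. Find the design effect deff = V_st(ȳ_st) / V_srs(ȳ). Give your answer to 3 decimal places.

V̂(ȳ_st) = Σ W_h² s_h²/n_h, with W_h = N_h/N and N = 1600:
  stratum 1: (600/1600)²·38.6²/36 = 5.82016
  stratum 2: (1000/1600)²·12.8²/197 = 0.324873
V_st = 6.14503
V_srs = s²/n = 947.7/233 = 4.06738
deff = V_st / V_srs = 6.14503/4.06738 = 1.5108

deff ≈ 1.511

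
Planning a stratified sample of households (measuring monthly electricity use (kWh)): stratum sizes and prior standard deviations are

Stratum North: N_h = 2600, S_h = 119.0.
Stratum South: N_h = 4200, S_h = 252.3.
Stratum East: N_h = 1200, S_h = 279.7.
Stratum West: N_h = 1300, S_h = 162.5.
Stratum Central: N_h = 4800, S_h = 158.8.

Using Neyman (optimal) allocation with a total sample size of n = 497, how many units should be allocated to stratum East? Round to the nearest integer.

Neyman allocation: n_h = n · N_h S_h / Σ N_i S_i, with n = 497.
  stratum North: N_h·S_h = 2600·119.0 = 309400.00
  stratum South: N_h·S_h = 4200·252.3 = 1059660.00
  stratum East: N_h·S_h = 1200·279.7 = 335640.00
  stratum West: N_h·S_h = 1300·162.5 = 211250.00
  stratum Central: N_h·S_h = 4800·158.8 = 762240.00
Σ N_h S_h = 2678190.00
n for stratum East = 497·335640.00/2678190.00 = 62.286 → 62

62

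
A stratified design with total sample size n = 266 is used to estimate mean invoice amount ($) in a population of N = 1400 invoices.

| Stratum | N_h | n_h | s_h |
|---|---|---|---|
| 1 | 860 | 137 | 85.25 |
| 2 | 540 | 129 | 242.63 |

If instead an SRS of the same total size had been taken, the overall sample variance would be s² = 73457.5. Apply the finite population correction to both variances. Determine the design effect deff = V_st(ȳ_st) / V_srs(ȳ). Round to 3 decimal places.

deff ≈ 0.306

V̂(ȳ_st) = Σ W_h² (1 − n_h/N_h) s_h²/n_h, with W_h = N_h/N and N = 1400:
  stratum 1: (860/1400)²·(1 − 137/860)·85.25²/137 = 16.8286
  stratum 2: (540/1400)²·(1 − 129/540)·242.63²/129 = 51.6748
V_st = 68.5034
V_srs = (1 − 266/1400)·73457.5/266 = 223.686
deff = V_st / V_srs = 68.5034/223.686 = 0.3062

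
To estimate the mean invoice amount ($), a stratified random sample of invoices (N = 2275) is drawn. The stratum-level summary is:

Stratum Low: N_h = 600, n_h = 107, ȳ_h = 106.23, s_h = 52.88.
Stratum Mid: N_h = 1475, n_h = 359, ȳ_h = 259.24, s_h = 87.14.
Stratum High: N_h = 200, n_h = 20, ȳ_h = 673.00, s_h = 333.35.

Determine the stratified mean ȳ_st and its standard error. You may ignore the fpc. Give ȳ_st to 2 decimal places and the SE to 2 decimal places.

ȳ_st = Σ W_h ȳ_h = (600·106.23 + 1475·259.24 + 200·673.00)/2275 = 255.26022
V̂(ȳ_st) = Σ W_h² s_h²/n_h, with W_h = N_h/N and N = 2275:
  stratum Low: (600/2275)²·52.88²/107 = 1.81777
  stratum Mid: (1475/2275)²·87.14²/359 = 8.89123
  stratum High: (200/2275)²·333.35²/20 = 42.9406
V̂(ȳ_st) = 53.6496
SE(ȳ_st) = √53.6496 = 7.32459

ȳ_st ≈ 255.26, SE ≈ 7.32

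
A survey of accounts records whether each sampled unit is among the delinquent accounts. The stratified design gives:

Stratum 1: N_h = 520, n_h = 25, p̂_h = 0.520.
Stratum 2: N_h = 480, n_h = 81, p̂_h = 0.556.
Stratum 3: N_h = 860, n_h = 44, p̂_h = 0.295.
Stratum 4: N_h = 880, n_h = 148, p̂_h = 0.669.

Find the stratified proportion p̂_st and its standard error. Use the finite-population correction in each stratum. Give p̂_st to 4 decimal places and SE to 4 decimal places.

N = 2740; stratum weights W_h = N_h/N.
p̂_st = Σ W_h p̂_h = (520·0.520 + 480·0.556 + 860·0.295 + 880·0.669)/2740 = 0.50354
V̂(p̂_st) = Σ W_h² (1 − n_h/N_h) p̂_h(1−p̂_h)/(n_h−1):
  stratum 1: (520/2740)²·(1 − 25/520)·0.520·0.480/24 = 0.000356567
  stratum 2: (480/2740)²·(1 − 81/480)·0.556·0.444/80 = 7.87192e-05
  stratum 3: (860/2740)²·(1 − 44/860)·0.295·0.705/43 = 0.000452095
  stratum 4: (880/2740)²·(1 − 148/880)·0.669·0.331/147 = 0.00012925
V̂(p̂_st) = 0.00101663; SE = √V̂ = 0.0318847

p̂_st ≈ 0.5035, SE ≈ 0.0319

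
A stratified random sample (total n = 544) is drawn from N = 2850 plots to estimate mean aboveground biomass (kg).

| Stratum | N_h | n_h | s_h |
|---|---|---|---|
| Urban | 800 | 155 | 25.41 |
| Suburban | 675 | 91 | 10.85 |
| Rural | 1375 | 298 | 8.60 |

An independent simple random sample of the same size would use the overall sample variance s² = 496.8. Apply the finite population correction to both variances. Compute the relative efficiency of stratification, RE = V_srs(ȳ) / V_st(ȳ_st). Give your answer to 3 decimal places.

RE ≈ 1.983

V̂(ȳ_st) = Σ W_h² (1 − n_h/N_h) s_h²/n_h, with W_h = N_h/N and N = 2850:
  stratum Urban: (800/2850)²·(1 − 155/800)·25.41²/155 = 0.264629
  stratum Suburban: (675/2850)²·(1 − 91/675)·10.85²/91 = 0.0627834
  stratum Rural: (1375/2850)²·(1 − 298/1375)·8.60²/298 = 0.045249
V_st = 0.372662
V_srs = (1 − 544/2850)·496.8/544 = 0.73892
Relative efficiency = V_srs / V_st = 0.73892/0.372662 = 1.9828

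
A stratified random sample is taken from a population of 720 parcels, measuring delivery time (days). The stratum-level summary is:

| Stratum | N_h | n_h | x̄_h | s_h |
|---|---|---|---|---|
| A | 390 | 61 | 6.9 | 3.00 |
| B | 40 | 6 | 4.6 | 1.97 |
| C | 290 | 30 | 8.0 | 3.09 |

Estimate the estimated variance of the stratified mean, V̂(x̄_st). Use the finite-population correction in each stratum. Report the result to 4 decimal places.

V̂(x̄_st) = Σ W_h² (1 − n_h/N_h) s_h²/n_h, with W_h = N_h/N and N = 720:
  stratum A: (390/720)²·(1 − 61/390)·3.00²/61 = 0.0365181
  stratum B: (40/720)²·(1 − 6/40)·1.97²/6 = 0.0016969
  stratum C: (290/720)²·(1 − 30/290)·3.09²/30 = 0.0462916
V̂(x̄_st) = 0.0845066

V̂(x̄_st) ≈ 0.0845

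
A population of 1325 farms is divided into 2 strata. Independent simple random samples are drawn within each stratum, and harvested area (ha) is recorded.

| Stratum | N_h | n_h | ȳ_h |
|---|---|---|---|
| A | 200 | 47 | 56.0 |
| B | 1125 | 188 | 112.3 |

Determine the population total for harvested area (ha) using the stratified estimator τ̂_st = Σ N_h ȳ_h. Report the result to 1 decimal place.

τ̂_st = Σ N_h ȳ_h = 200·56.0 + 1125·112.3 = 137537.5

τ̂_st ≈ 137537.5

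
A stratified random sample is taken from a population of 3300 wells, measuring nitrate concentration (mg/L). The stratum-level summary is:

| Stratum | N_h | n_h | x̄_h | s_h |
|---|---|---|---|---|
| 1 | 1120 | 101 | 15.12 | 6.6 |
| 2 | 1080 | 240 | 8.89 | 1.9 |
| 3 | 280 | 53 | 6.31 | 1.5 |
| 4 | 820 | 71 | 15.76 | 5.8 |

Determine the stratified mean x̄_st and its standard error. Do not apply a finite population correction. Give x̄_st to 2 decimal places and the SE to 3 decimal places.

x̄_st ≈ 12.49, SE ≈ 0.284

x̄_st = Σ W_h x̄_h = (1120·15.12 + 1080·8.89 + 280·6.31 + 820·15.76)/3300 = 12.49261
V̂(x̄_st) = Σ W_h² s_h²/n_h, with W_h = N_h/N and N = 3300:
  stratum 1: (1120/3300)²·6.6²/101 = 0.0496792
  stratum 2: (1080/3300)²·1.9²/240 = 0.00161107
  stratum 3: (280/3300)²·1.5²/53 = 0.000305629
  stratum 4: (820/3300)²·5.8²/71 = 0.0292548
V̂(x̄_st) = 0.0808507
SE(x̄_st) = √0.0808507 = 0.284343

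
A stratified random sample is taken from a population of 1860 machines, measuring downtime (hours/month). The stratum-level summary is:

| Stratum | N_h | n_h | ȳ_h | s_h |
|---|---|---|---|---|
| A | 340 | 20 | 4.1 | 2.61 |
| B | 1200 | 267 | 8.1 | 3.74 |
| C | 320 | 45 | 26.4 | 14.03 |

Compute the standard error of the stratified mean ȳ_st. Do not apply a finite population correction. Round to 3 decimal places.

SE(ȳ_st) ≈ 0.403

V̂(ȳ_st) = Σ W_h² s_h²/n_h, with W_h = N_h/N and N = 1860:
  stratum A: (340/1860)²·2.61²/20 = 0.0113811
  stratum B: (1200/1860)²·3.74²/267 = 0.0218056
  stratum C: (320/1860)²·14.03²/45 = 0.129472
V̂(ȳ_st) = 0.162659
SE(ȳ_st) = √0.162659 = 0.40331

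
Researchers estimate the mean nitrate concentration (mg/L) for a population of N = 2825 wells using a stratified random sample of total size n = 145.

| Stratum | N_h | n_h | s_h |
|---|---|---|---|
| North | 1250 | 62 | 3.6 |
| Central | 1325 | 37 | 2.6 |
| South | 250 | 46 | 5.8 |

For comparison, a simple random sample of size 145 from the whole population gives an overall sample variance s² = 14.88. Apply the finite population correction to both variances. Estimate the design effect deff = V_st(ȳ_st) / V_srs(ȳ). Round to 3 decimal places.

V̂(ȳ_st) = Σ W_h² (1 − n_h/N_h) s_h²/n_h, with W_h = N_h/N and N = 2825:
  stratum North: (1250/2825)²·(1 − 62/1250)·3.6²/62 = 0.0388958
  stratum Central: (1325/2825)²·(1 − 37/1325)·2.6²/37 = 0.0390697
  stratum South: (250/2825)²·(1 − 46/250)·5.8²/46 = 0.00467338
V_st = 0.0826389
V_srs = (1 − 145/2825)·14.88/145 = 0.0973534
deff = V_st / V_srs = 0.0826389/0.0973534 = 0.8489

deff ≈ 0.849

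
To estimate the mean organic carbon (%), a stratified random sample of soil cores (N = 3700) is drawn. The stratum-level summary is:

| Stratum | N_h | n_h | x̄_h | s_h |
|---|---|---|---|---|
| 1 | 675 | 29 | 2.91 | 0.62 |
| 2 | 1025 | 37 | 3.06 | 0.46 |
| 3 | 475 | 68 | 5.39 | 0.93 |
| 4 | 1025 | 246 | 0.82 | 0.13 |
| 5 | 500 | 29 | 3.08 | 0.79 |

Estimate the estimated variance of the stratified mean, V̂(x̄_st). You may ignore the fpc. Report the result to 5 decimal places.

V̂(x̄_st) = Σ W_h² s_h²/n_h, with W_h = N_h/N and N = 3700:
  stratum 1: (675/3700)²·0.62²/29 = 0.000441153
  stratum 2: (1025/3700)²·0.46²/37 = 0.000438893
  stratum 3: (475/3700)²·0.93²/68 = 0.000209624
  stratum 4: (1025/3700)²·0.13²/246 = 5.27225e-06
  stratum 5: (500/3700)²·0.79²/29 = 0.000393
V̂(x̄_st) = 0.00148794

V̂(x̄_st) ≈ 0.00149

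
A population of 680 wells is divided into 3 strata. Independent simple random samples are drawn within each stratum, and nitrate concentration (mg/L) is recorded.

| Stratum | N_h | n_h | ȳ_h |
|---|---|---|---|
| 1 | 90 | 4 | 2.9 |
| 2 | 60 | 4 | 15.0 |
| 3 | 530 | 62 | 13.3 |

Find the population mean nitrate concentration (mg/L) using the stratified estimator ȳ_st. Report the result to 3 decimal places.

N = Σ N_h = 680. Stratum weights W_h = N_h/N.
ȳ_st = (90·2.9 + 60·15.0 + 530·13.3) / 680 = 12.07353

ȳ_st ≈ 12.074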